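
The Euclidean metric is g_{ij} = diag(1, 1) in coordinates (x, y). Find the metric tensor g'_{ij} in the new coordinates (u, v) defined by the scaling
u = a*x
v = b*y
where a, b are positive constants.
Invert the transformation: x = u/a, y = v/b
g'_{ij} = (∂x^k/∂x'^i)(∂x^l/∂x'^j) g_{kl}; with g_{kl} = δ_{kl} this is Σ_k (∂x^k/∂x'^i)(∂x^k/∂x'^j).
Jacobian: ∂x/∂u = 1/a, ∂x/∂v = 0, ∂y/∂u = 0, ∂y/∂v = 1/b
g'_{uu} = (1/a)(1/a) + (0)(0) = 1/a^2
g'_{uv} = (1/a)(0) + (0)(1/b) = 0
g'_{vv} = (0)(0) + (1/b)(1/b) = 1/b^2
g'_{ij} = diag(1/a^2, 1/b^2)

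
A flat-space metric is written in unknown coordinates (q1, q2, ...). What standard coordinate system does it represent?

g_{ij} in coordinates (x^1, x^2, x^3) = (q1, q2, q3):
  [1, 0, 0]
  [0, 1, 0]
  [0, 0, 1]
All components are constant and the metric is the identity, i.e. orthonormal rectilinear coordinates.
Cartesian (3D) coordinates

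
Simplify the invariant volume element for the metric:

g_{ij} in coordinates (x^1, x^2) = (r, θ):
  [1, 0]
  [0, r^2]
det(g) = r^2
√|det(g)| = r
Volume element: dV = r dr dθ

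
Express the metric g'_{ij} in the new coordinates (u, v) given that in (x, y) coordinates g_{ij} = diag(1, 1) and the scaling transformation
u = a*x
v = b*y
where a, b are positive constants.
Invert the transformation: x = u/a, y = v/b
g'_{ij} = (∂x^k/∂x'^i)(∂x^l/∂x'^j) g_{kl}; with g_{kl} = δ_{kl} this is Σ_k (∂x^k/∂x'^i)(∂x^k/∂x'^j).
Jacobian: ∂x/∂u = 1/a, ∂x/∂v = 0, ∂y/∂u = 0, ∂y/∂v = 1/b
g'_{uu} = (1/a)(1/a) + (0)(0) = 1/a^2
g'_{uv} = (1/a)(0) + (0)(1/b) = 0
g'_{vv} = (0)(0) + (1/b)(1/b) = 1/b^2
g'_{ij} = diag(1/a^2, 1/b^2)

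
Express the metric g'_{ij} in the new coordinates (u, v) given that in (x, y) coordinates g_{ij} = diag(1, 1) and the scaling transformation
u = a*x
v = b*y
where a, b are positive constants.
Invert the transformation: x = u/a, y = v/b
g'_{ij} = (∂x^k/∂x'^i)(∂x^l/∂x'^j) g_{kl}; with g_{kl} = δ_{kl} this is Σ_k (∂x^k/∂x'^i)(∂x^k/∂x'^j).
Jacobian: ∂x/∂u = 1/a, ∂x/∂v = 0, ∂y/∂u = 0, ∂y/∂v = 1/b
g'_{uu} = (1/a)(1/a) + (0)(0) = 1/a^2
g'_{uv} = (1/a)(0) + (0)(1/b) = 0
g'_{vv} = (0)(0) + (1/b)(1/b) = 1/b^2
g'_{ij} = diag(1/a^2, 1/b^2)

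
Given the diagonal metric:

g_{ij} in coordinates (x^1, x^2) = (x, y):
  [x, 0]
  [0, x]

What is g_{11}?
With x^1 = x, x^2 = y, g_{11} = g_{xx} is the row-1, column-1 entry of the matrix.
g_{11} = x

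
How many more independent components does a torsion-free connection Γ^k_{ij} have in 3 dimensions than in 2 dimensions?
Independent components in n dimensions: n × n(n+1)/2 = n^2(n+1)/2.
3D: 3 × 6 = 18
2D: 2 × 3 = 6
Difference = 18 - 6 = 12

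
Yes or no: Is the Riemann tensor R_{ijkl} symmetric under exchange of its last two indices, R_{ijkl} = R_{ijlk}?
It is antisymmetric in the last pair: R_{ijkl} = -R_{ijlk}.
No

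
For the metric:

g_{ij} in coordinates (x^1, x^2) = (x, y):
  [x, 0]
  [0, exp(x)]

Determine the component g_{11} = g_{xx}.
With x^1 = x, x^2 = y, g_{11} = g_{xx} is the row-1, column-1 entry of the matrix.
g_{11} = x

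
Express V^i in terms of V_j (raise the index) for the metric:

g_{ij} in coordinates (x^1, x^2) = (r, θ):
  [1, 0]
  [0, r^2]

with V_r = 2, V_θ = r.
Inverse metric (diagonal): g^{rr} = 1, g^{θθ} = 1/r^2
V^i = g^{ij} V_j:
V^r = (1)(2) + (0)(r) = 2
V^θ = (0)(2) + (1/r^2)(r) = 1/r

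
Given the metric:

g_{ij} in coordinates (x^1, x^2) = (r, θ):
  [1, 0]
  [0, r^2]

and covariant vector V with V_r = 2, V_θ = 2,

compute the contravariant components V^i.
Inverse metric (diagonal): g^{rr} = 1, g^{θθ} = 1/r^2
V^i = g^{ij} V_j:
V^r = (1)(2) + (0)(2) = 2
V^θ = (0)(2) + (1/r^2)(2) = 2/r^2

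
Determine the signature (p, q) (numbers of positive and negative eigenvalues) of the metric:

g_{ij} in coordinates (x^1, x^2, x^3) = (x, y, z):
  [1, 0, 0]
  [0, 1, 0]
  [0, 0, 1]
The metric is diagonal, so its eigenvalues are the diagonal entries: 1, 1, 1 (at a generic point, where coordinate-dependent entries are positive).
3 positive, 0 negative.
(3, 0) - Riemannian (positive definite)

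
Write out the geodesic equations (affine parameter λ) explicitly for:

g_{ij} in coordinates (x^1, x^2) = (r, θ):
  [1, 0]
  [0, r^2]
Geodesic equation: d^2x^k/dλ^2 + Γ^k_{ij} (dx^i/dλ)(dx^j/dλ) = 0.
Non-zero Christoffel symbols:
Γ^r_{θ θ} = -r
Γ^θ_{r θ} = 1/r
Substituting (the symmetric pair Γ^k_{ij}, Γ^k_{ji} combines into a factor 2):
d^2r/dλ^2 - r (dθ/dλ)^2 = 0
d^2θ/dλ^2 + (2/r) (dr/dλ)(dθ/dλ) = 0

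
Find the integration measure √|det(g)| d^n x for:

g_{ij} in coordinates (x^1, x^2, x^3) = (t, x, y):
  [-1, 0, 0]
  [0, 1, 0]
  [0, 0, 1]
det(g) = -1
√|det(g)| = 1
Volume element: dV = 1 dt dx dy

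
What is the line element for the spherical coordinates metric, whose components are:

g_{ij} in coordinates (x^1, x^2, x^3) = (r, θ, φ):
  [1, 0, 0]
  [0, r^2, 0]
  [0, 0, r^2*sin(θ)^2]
ds^2 = g_{ij} dx^i dx^j; only the non-zero components contribute.
ds^2 = dr^2 + r^2 dθ^2 + r^2*sin(θ)^2 dφ^2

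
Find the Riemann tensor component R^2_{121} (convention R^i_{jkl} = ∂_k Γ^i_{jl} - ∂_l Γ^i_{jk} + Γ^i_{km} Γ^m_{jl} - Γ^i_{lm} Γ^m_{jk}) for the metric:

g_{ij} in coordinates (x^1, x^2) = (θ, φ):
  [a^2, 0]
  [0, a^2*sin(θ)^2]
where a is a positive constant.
Non-zero Christoffel symbols (Γ^k_{ij} = Γ^k_{ji}):
Γ^θ_{φ φ} = -sin(2*θ)/2
Γ^φ_{θ φ} = 1/tan(θ)
R^φ_{θ φ θ} = ∂_φ Γ^φ_{θ θ} - ∂_θ Γ^φ_{θ φ} + Γ^φ_{φ m} Γ^m_{θ θ} - Γ^φ_{θ m} Γ^m_{θ φ}
  = (0) - (-1/sin(θ)^2) + (0) - (1/tan(θ)^2) = 1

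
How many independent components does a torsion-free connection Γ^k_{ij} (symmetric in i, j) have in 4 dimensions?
Γ^k_{ij} has n choices for the upper index and n(n+1)/2 independent symmetric lower index pairs.
Total = 4 × 4×5/2 = 4 × 10 = 40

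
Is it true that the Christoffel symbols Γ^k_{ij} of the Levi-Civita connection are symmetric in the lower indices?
The Levi-Civita connection is torsion-free, which is exactly Γ^k_{ij} = Γ^k_{ji}.
Yes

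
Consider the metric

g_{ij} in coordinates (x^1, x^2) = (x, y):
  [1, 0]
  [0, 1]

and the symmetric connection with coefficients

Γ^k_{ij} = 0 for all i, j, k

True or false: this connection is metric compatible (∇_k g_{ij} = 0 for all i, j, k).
Using ∇_k g_{ij} = ∂_k g_{ij} - Γ^m_{ki} g_{mj} - Γ^m_{kj} g_{im}:
e.g. ∇_x g_{xy} = (0) - (0) - (0) = 0
Every component ∇_k g_{ij} vanishes: the connection is metric compatible.
True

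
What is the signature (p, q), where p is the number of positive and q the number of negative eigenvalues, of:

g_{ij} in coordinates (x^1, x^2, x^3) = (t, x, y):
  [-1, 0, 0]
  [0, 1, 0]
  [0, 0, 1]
The metric is diagonal, so its eigenvalues are the diagonal entries: -1, 1, 1 (at a generic point, where coordinate-dependent entries are positive).
2 positive, 1 negative.
(2, 1) - Lorentzian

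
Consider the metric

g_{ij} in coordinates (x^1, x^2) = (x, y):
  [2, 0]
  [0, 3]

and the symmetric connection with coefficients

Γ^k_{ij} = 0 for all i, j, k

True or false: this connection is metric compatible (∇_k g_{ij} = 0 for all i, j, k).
Using ∇_k g_{ij} = ∂_k g_{ij} - Γ^m_{ki} g_{mj} - Γ^m_{kj} g_{im}:
e.g. ∇_x g_{xy} = (0) - (0) - (0) = 0
Every component ∇_k g_{ij} vanishes: the connection is metric compatible.
True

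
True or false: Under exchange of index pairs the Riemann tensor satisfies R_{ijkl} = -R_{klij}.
The pair-exchange symmetry has a plus sign: R_{ijkl} = +R_{klij}.
False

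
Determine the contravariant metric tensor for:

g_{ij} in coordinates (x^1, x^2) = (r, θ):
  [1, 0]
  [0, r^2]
The metric is diagonal, so g^{ij} is diagonal with entries 1/g_{ii}: diag(1, 1/(r^2)).
g^{ij}:
  [1, 0]
  [0, 1/r^2]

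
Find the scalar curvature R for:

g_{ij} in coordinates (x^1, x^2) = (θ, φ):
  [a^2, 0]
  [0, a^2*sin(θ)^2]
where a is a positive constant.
Non-zero Christoffel symbols (Γ^k_{ij} = Γ^k_{ji}):
Γ^θ_{φ φ} = -sin(2*θ)/2
Γ^φ_{θ φ} = 1/tan(θ)
Ricci tensor (R_{ij} = R^k_{ikj}): R_{θθ} = 1, R_{θφ} = 0, R_{φφ} = sin(θ)^2
Inverse metric: g^{θθ} = 1/a^2, g^{φφ} = 1/(a^2*sin(θ)^2)
R = g^{ij} R_{ij} = (1/a^2)(1) + (1/(a^2*sin(θ)^2))(sin(θ)^2) = 2/a^2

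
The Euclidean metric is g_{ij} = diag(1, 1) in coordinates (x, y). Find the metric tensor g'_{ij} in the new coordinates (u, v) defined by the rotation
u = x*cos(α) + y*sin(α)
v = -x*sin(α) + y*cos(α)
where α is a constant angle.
Invert the transformation: x = u*cos(α) - v*sin(α), y = u*sin(α) + v*cos(α)
g'_{ij} = (∂x^k/∂x'^i)(∂x^l/∂x'^j) g_{kl}; with g_{kl} = δ_{kl} this is Σ_k (∂x^k/∂x'^i)(∂x^k/∂x'^j).
Jacobian: ∂x/∂u = cos(α), ∂x/∂v = -sin(α), ∂y/∂u = sin(α), ∂y/∂v = cos(α)
g'_{uu} = (cos(α))(cos(α)) + (sin(α))(sin(α)) = 1
g'_{uv} = (cos(α))(-sin(α)) + (sin(α))(cos(α)) = 0
g'_{vv} = (-sin(α))(-sin(α)) + (cos(α))(cos(α)) = 1
g'_{ij} = diag(1, 1)
The Euclidean metric is invariant under rotations.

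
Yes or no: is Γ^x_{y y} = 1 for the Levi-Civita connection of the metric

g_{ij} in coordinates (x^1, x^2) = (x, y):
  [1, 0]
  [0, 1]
Γ^x_{y y} = (1/2) g^{xx} (∂_y g_{xy} + ∂_y g_{xy} - ∂_x g_{yy}) = (1/2)(1)((0) + (0) - (0)) = 0
This differs from the proposed value 1.
No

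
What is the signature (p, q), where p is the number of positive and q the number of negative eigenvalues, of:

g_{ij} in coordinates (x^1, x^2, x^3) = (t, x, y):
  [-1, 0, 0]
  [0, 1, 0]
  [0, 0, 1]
The metric is diagonal, so its eigenvalues are the diagonal entries: -1, 1, 1 (at a generic point, where coordinate-dependent entries are positive).
2 positive, 1 negative.
(2, 1) - Lorentzian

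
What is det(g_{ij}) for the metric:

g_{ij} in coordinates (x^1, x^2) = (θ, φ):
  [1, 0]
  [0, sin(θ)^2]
For a 2×2 metric: det(g) = g_{11}·g_{22} - g_{12}·g_{21}
= (1)·(sin(θ)^2) - (0)·(0)
= sin(θ)^2 - 0
det(g) = sin(θ)^2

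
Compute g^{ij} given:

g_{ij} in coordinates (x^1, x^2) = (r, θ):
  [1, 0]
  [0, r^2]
The metric is diagonal, so g^{ij} is diagonal with entries 1/g_{ii}: diag(1, 1/(r^2)).
g^{ij}:
  [1, 0]
  [0, 1/r^2]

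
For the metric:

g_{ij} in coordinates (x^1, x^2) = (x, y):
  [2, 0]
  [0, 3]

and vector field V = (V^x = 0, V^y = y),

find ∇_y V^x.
All Christoffel symbols are zero.
∇_y V^x = ∂_y V^x + Γ^x_{y j} V^j
  = (0) + (0)(0) + (0)(y)
  = 0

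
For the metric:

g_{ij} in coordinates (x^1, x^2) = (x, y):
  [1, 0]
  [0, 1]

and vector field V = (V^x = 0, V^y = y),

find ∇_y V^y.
All Christoffel symbols are zero.
∇_y V^y = ∂_y V^y + Γ^y_{y j} V^j
  = (1) + (0)(0) + (0)(y)
  = 1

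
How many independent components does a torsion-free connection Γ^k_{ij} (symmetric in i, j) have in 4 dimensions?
Γ^k_{ij} has n choices for the upper index and n(n+1)/2 independent symmetric lower index pairs.
Total = 4 × 4×5/2 = 4 × 10 = 40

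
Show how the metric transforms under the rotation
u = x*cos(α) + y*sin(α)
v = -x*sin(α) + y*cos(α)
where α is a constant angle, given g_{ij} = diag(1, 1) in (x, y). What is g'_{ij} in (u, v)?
Invert the transformation: x = u*cos(α) - v*sin(α), y = u*sin(α) + v*cos(α)
g'_{ij} = (∂x^k/∂x'^i)(∂x^l/∂x'^j) g_{kl}; with g_{kl} = δ_{kl} this is Σ_k (∂x^k/∂x'^i)(∂x^k/∂x'^j).
Jacobian: ∂x/∂u = cos(α), ∂x/∂v = -sin(α), ∂y/∂u = sin(α), ∂y/∂v = cos(α)
g'_{uu} = (cos(α))(cos(α)) + (sin(α))(sin(α)) = 1
g'_{uv} = (cos(α))(-sin(α)) + (sin(α))(cos(α)) = 0
g'_{vv} = (-sin(α))(-sin(α)) + (cos(α))(cos(α)) = 1
g'_{ij} = diag(1, 1)
The Euclidean metric is invariant under rotations.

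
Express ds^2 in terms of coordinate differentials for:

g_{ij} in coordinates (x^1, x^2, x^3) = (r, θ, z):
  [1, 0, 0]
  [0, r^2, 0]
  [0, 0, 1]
ds^2 = g_{ij} dx^i dx^j; only the non-zero components contribute.
ds^2 = dr^2 + r^2 dθ^2 + dz^2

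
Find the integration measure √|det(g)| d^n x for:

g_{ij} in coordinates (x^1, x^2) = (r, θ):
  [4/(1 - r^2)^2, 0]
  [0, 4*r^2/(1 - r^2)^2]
det(g) = 16*r^2/(1 - r^2)^4
√|det(g)| = 4*r/(r^2 - 1)^2
Volume element: dV = 4*r/(r^2 - 1)^2 dr dθ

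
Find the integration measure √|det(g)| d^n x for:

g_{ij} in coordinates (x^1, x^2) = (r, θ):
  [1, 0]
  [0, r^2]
det(g) = r^2
√|det(g)| = r
Volume element: dV = r dr dθ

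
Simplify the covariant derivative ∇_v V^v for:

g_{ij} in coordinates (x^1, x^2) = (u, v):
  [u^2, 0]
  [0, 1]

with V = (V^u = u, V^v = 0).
Non-zero Christoffel symbols:
Γ^u_{u u} = 1/u
∇_v V^v = ∂_v V^v + Γ^v_{v j} V^j
  = (0) + (0)(u) + (0)(0)
  = 0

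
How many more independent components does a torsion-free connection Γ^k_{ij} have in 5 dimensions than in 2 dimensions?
Independent components in n dimensions: n × n(n+1)/2 = n^2(n+1)/2.
5D: 5 × 15 = 75
2D: 2 × 3 = 6
Difference = 75 - 6 = 69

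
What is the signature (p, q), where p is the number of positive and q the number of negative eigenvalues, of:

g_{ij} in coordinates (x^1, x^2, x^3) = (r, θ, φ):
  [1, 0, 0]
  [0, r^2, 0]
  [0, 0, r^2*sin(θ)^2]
The metric is diagonal, so its eigenvalues are the diagonal entries: 1, r^2, r^2*sin(θ)^2 (at a generic point, where coordinate-dependent entries are positive).
3 positive, 0 negative.
(3, 0) - Riemannian (positive definite)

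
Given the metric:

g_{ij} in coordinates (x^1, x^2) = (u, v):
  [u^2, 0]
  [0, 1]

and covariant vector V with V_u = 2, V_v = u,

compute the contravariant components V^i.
Inverse metric (diagonal): g^{uu} = 1/u^2, g^{vv} = 1
V^i = g^{ij} V_j:
V^u = (1/u^2)(2) + (0)(u) = 2/u^2
V^v = (0)(2) + (1)(u) = u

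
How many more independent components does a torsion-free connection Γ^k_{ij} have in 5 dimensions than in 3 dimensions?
Independent components in n dimensions: n × n(n+1)/2 = n^2(n+1)/2.
5D: 5 × 15 = 75
3D: 3 × 6 = 18
Difference = 75 - 18 = 57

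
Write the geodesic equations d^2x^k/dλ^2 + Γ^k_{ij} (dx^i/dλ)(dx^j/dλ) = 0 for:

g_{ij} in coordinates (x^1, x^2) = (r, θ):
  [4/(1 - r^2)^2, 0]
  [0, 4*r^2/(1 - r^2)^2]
Geodesic equation: d^2x^k/dλ^2 + Γ^k_{ij} (dx^i/dλ)(dx^j/dλ) = 0.
Non-zero Christoffel symbols:
Γ^r_{r r} = 2*r/(1 - r^2)
Γ^r_{θ θ} = (r^3 + r)/(r^2 - 1)
Γ^θ_{r θ} = (-r^2 - 1)/(r^3 - r)
Substituting (the symmetric pair Γ^k_{ij}, Γ^k_{ji} combines into a factor 2):
d^2r/dλ^2 + (2*r/(1 - r^2)) (dr/dλ)^2 + ((r^3 + r)/(r^2 - 1)) (dθ/dλ)^2 = 0
d^2θ/dλ^2 + ((-2*r^2 - 2)/(r^3 - r)) (dr/dλ)(dθ/dλ) = 0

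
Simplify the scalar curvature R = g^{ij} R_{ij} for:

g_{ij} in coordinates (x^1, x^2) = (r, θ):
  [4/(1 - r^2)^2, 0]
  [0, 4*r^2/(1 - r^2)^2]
Non-zero Christoffel symbols (Γ^k_{ij} = Γ^k_{ji}):
Γ^r_{r r} = 2*r/(1 - r^2)
Γ^r_{θ θ} = (r^3 + r)/(r^2 - 1)
Γ^θ_{r θ} = (-r^2 - 1)/(r^3 - r)
Ricci tensor (R_{ij} = R^k_{ikj}): R_{rr} = -4/(r^2 - 1)^2, R_{rθ} = 0, R_{θθ} = -4*r^2/(r^2 - 1)^2
Inverse metric: g^{rr} = (1 - r^2)^2/4, g^{θθ} = (1 - r^2)^2/(4*r^2)
R = g^{ij} R_{ij} = ((1 - r^2)^2/4)(-4/(r^2 - 1)^2) + ((1 - r^2)^2/(4*r^2))(-4*r^2/(r^2 - 1)^2) = -2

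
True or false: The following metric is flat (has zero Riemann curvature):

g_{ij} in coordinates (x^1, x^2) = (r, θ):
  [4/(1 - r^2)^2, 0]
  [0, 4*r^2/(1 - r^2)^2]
Non-zero Christoffel symbols:
Γ^r_{r r} = 2*r/(1 - r^2)
Γ^r_{θ θ} = (r^3 + r)/(r^2 - 1)
Γ^θ_{r θ} = (-r^2 - 1)/(r^3 - r)
Ricci tensor: R_{rr} = -4/(r^2 - 1)^2, R_{rθ} = 0, R_{θθ} = -4*r^2/(r^2 - 1)^2
The Ricci tensor is non-zero, so the Riemann tensor is non-zero: not flat.
False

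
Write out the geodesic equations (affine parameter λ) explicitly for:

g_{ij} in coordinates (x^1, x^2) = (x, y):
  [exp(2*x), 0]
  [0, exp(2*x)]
Geodesic equation: d^2x^k/dλ^2 + Γ^k_{ij} (dx^i/dλ)(dx^j/dλ) = 0.
Non-zero Christoffel symbols:
Γ^x_{x x} = 1
Γ^x_{y y} = -1
Γ^y_{x y} = 1
Substituting (the symmetric pair Γ^k_{ij}, Γ^k_{ji} combines into a factor 2):
d^2x/dλ^2 + (dx/dλ)^2 - (dy/dλ)^2 = 0
d^2y/dλ^2 + 2 (dx/dλ)(dy/dλ) = 0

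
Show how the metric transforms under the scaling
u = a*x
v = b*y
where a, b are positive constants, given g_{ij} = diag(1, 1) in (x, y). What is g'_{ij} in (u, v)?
Invert the transformation: x = u/a, y = v/b
g'_{ij} = (∂x^k/∂x'^i)(∂x^l/∂x'^j) g_{kl}; with g_{kl} = δ_{kl} this is Σ_k (∂x^k/∂x'^i)(∂x^k/∂x'^j).
Jacobian: ∂x/∂u = 1/a, ∂x/∂v = 0, ∂y/∂u = 0, ∂y/∂v = 1/b
g'_{uu} = (1/a)(1/a) + (0)(0) = 1/a^2
g'_{uv} = (1/a)(0) + (0)(1/b) = 0
g'_{vv} = (0)(0) + (1/b)(1/b) = 1/b^2
g'_{ij} = diag(1/a^2, 1/b^2)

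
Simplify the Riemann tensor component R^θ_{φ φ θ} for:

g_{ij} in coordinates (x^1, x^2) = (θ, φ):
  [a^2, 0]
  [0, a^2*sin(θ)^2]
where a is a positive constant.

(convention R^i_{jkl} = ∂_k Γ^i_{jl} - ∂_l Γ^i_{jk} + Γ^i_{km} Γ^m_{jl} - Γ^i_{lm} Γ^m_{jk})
Non-zero Christoffel symbols (Γ^k_{ij} = Γ^k_{ji}):
Γ^θ_{φ φ} = -sin(2*θ)/2
Γ^φ_{θ φ} = 1/tan(θ)
R^θ_{φ φ θ} = ∂_φ Γ^θ_{φ θ} - ∂_θ Γ^θ_{φ φ} + Γ^θ_{φ m} Γ^m_{φ θ} - Γ^θ_{θ m} Γ^m_{φ φ}
  = (0) - (-cos(2*θ)) + (-cos(θ)^2) - (0) = -sin(θ)^2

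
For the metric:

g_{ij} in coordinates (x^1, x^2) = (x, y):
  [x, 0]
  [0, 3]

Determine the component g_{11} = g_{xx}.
With x^1 = x, x^2 = y, g_{11} = g_{xx} is the row-1, column-1 entry of the matrix.
g_{11} = x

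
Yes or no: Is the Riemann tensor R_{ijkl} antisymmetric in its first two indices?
R_{ijkl} = -R_{jikl} (follows from metric compatibility).
Yes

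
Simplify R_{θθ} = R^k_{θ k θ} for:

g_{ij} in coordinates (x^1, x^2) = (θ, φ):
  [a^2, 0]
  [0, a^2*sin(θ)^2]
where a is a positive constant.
Non-zero Christoffel symbols (Γ^k_{ij} = Γ^k_{ji}):
Γ^θ_{φ φ} = -sin(2*θ)/2
Γ^φ_{θ φ} = 1/tan(θ)
R^θ_{θ θ θ} = 0 (a repeated index in an antisymmetric pair)
R^φ_{θ φ θ} = ∂_φ Γ^φ_{θ θ} - ∂_θ Γ^φ_{θ φ} + Γ^φ_{φ m} Γ^m_{θ θ} - Γ^φ_{θ m} Γ^m_{θ φ}
  = (0) - (-1/sin(θ)^2) + (0) - (1/tan(θ)^2) = 1
R_{θθ} = R^θ_{θ θ θ} + R^φ_{θ φ θ} = (0) + (1) = 1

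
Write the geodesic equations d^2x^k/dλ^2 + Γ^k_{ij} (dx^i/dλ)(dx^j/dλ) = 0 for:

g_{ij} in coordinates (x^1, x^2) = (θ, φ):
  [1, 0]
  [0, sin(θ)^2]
Geodesic equation: d^2x^k/dλ^2 + Γ^k_{ij} (dx^i/dλ)(dx^j/dλ) = 0.
Non-zero Christoffel symbols:
Γ^θ_{φ φ} = -sin(2*θ)/2
Γ^φ_{θ φ} = 1/tan(θ)
Substituting (the symmetric pair Γ^k_{ij}, Γ^k_{ji} combines into a factor 2):
d^2θ/dλ^2 - (sin(2*θ)/2) (dφ/dλ)^2 = 0
d^2φ/dλ^2 + (2/tan(θ)) (dθ/dλ)(dφ/dλ) = 0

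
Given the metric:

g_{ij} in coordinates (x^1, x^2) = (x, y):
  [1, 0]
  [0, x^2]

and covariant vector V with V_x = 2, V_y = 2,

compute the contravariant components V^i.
Inverse metric (diagonal): g^{xx} = 1, g^{yy} = 1/x^2
V^i = g^{ij} V_j:
V^x = (1)(2) + (0)(2) = 2
V^y = (0)(2) + (1/x^2)(2) = 2/x^2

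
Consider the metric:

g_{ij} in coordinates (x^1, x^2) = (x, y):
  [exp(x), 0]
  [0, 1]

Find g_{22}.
With x^1 = x, x^2 = y, g_{22} = g_{yy} is the row-2, column-2 entry of the matrix.
g_{22} = 1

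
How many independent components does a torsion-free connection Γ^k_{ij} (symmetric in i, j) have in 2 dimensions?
Γ^k_{ij} has n choices for the upper index and n(n+1)/2 independent symmetric lower index pairs.
Total = 2 × 2×3/2 = 2 × 3 = 6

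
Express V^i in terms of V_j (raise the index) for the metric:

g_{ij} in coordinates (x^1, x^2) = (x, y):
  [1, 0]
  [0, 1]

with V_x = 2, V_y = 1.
Inverse metric (diagonal): g^{xx} = 1, g^{yy} = 1
V^i = g^{ij} V_j:
V^x = (1)(2) + (0)(1) = 2
V^y = (0)(2) + (1)(1) = 1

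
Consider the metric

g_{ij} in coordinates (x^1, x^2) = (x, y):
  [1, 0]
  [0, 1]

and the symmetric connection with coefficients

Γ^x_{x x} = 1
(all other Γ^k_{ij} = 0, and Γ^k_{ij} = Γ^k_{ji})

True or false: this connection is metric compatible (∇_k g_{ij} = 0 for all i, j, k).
Using ∇_k g_{ij} = ∂_k g_{ij} - Γ^m_{ki} g_{mj} - Γ^m_{kj} g_{im}:
∇_x g_{xx} = (0) - (1) - (1) = -2 ≠ 0
So the connection is not metric compatible (it is not the Levi-Civita connection).
False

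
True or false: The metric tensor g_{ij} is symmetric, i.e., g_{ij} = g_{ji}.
By definition the metric is a symmetric bilinear form, g_{ij} = g_{ji}.
True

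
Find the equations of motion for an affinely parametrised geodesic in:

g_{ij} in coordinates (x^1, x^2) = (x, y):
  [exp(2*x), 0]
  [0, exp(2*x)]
Geodesic equation: d^2x^k/dλ^2 + Γ^k_{ij} (dx^i/dλ)(dx^j/dλ) = 0.
Non-zero Christoffel symbols:
Γ^x_{x x} = 1
Γ^x_{y y} = -1
Γ^y_{x y} = 1
Substituting (the symmetric pair Γ^k_{ij}, Γ^k_{ji} combines into a factor 2):
d^2x/dλ^2 + (dx/dλ)^2 - (dy/dλ)^2 = 0
d^2y/dλ^2 + 2 (dx/dλ)(dy/dλ) = 0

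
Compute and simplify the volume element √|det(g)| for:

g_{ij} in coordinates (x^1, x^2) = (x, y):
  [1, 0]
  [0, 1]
det(g) = 1
√|det(g)| = 1
Volume element: dV = 1 dx dy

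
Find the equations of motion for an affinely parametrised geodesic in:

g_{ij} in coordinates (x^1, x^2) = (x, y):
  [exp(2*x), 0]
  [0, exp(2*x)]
Geodesic equation: d^2x^k/dλ^2 + Γ^k_{ij} (dx^i/dλ)(dx^j/dλ) = 0.
Non-zero Christoffel symbols:
Γ^x_{x x} = 1
Γ^x_{y y} = -1
Γ^y_{x y} = 1
Substituting (the symmetric pair Γ^k_{ij}, Γ^k_{ji} combines into a factor 2):
d^2x/dλ^2 + (dx/dλ)^2 - (dy/dλ)^2 = 0
d^2y/dλ^2 + 2 (dx/dλ)(dy/dλ) = 0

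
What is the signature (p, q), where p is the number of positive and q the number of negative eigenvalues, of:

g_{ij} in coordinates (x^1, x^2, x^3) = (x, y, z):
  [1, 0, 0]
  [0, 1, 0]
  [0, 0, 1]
The metric is diagonal, so its eigenvalues are the diagonal entries: 1, 1, 1 (at a generic point, where coordinate-dependent entries are positive).
3 positive, 0 negative.
(3, 0) - Riemannian (positive definite)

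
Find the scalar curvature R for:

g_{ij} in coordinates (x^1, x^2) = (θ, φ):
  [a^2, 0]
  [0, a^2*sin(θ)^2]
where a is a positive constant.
Non-zero Christoffel symbols (Γ^k_{ij} = Γ^k_{ji}):
Γ^θ_{φ φ} = -sin(2*θ)/2
Γ^φ_{θ φ} = 1/tan(θ)
Ricci tensor (R_{ij} = R^k_{ikj}): R_{θθ} = 1, R_{θφ} = 0, R_{φφ} = sin(θ)^2
Inverse metric: g^{θθ} = 1/a^2, g^{φφ} = 1/(a^2*sin(θ)^2)
R = g^{ij} R_{ij} = (1/a^2)(1) + (1/(a^2*sin(θ)^2))(sin(θ)^2) = 2/a^2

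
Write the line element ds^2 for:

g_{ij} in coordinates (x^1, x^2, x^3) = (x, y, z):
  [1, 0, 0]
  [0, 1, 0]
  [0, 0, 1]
ds^2 = g_{ij} dx^i dx^j; only the non-zero components contribute.
ds^2 = dx^2 + dy^2 + dz^2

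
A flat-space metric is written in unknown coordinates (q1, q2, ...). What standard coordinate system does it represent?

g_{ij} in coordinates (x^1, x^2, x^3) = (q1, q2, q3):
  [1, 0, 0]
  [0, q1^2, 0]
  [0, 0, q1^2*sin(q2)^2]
The line element ds^2 = dq1^2 + q1^2 dq2^2 + q1^2 sin(q2)^2 dq3^2 is dr^2 + r^2 dθ^2 + r^2 sin(θ)^2 dφ^2 with q1 = r, q2 = θ, q3 = φ.
spherical coordinates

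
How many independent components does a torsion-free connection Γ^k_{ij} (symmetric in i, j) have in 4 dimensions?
Γ^k_{ij} has n choices for the upper index and n(n+1)/2 independent symmetric lower index pairs.
Total = 4 × 4×5/2 = 4 × 10 = 40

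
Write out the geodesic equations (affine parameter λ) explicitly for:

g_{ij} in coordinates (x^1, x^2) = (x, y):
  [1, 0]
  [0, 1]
Geodesic equation: d^2x^k/dλ^2 + Γ^k_{ij} (dx^i/dλ)(dx^j/dλ) = 0.
All Christoffel symbols vanish, so the geodesics are straight lines:
d^2x/dλ^2 = 0
d^2y/dλ^2 = 0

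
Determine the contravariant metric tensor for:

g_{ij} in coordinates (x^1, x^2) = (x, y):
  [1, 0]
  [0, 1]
The metric is diagonal, so g^{ij} is diagonal with entries 1/g_{ii}: diag(1, 1).
g^{ij}:
  [1, 0]
  [0, 1]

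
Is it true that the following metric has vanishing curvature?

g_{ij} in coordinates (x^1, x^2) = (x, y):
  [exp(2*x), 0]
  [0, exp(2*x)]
Non-zero Christoffel symbols:
Γ^x_{x x} = 1
Γ^x_{y y} = -1
Γ^y_{x y} = 1
Ricci tensor: R_{xx} = 0, R_{xy} = 0, R_{yy} = 0
All R_{ij} vanish; in 2 dimensions the Riemann tensor is fully determined by the Ricci tensor, so R^i_{jkl} = 0: the metric is flat (curvilinear coordinates on flat space).
Yes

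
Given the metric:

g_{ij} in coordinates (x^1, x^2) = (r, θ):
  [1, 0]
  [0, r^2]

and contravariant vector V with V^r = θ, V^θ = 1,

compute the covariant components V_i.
V_i = g_{ij} V^j:
V_r = (1)(θ) + (0)(1) = θ
V_θ = (0)(θ) + (r^2)(1) = r^2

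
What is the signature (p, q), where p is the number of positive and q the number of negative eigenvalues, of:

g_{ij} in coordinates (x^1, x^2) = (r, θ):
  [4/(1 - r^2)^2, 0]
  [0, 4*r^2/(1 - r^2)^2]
The metric is diagonal, so its eigenvalues are the diagonal entries: 4/(1 - r^2)^2, 4*r^2/(1 - r^2)^2 (at a generic point, where coordinate-dependent entries are positive).
2 positive, 0 negative.
(2, 0) - Riemannian (positive definite)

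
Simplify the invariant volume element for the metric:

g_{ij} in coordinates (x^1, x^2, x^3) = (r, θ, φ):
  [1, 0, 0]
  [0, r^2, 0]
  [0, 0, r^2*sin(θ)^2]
det(g) = r^4*sin(θ)^2
√|det(g)| = r^2*sin(θ) (taking 0 < θ < π so that |sin(θ)| = sin(θ))
Volume element: dV = r^2*sin(θ) dr dθ dφ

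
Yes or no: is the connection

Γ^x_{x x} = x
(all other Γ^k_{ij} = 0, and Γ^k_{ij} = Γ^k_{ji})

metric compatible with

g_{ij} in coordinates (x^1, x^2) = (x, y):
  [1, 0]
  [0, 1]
Using ∇_k g_{ij} = ∂_k g_{ij} - Γ^m_{ki} g_{mj} - Γ^m_{kj} g_{im}:
∇_x g_{xx} = (0) - (x) - (x) = -2*x ≠ 0
So the connection is not metric compatible (it is not the Levi-Civita connection).
No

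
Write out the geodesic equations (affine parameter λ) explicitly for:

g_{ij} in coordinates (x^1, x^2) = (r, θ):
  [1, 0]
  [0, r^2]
Geodesic equation: d^2x^k/dλ^2 + Γ^k_{ij} (dx^i/dλ)(dx^j/dλ) = 0.
Non-zero Christoffel symbols:
Γ^r_{θ θ} = -r
Γ^θ_{r θ} = 1/r
Substituting (the symmetric pair Γ^k_{ij}, Γ^k_{ji} combines into a factor 2):
d^2r/dλ^2 - r (dθ/dλ)^2 = 0
d^2θ/dλ^2 + (2/r) (dr/dλ)(dθ/dλ) = 0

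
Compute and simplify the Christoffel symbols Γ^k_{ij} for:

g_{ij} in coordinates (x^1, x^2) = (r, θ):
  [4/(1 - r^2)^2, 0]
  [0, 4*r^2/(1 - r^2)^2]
Using Γ^k_{ij} = (1/2) g^{km} (∂_i g_{mj} + ∂_j g_{mi} - ∂_m g_{ij}); the metric is diagonal, so only the m = k term contributes.
Non-zero symbols (using the symmetry Γ^k_{ij} = Γ^k_{ji}):
Γ^r_{r r} = (1/2) g^{rr} (∂_r g_{rr} + ∂_r g_{rr} - ∂_r g_{rr}) = (1/2)((1 - r^2)^2/4)((16*r/(1 - r^2)^3) + (16*r/(1 - r^2)^3) - (16*r/(1 - r^2)^3)) = 2*r/(1 - r^2)
Γ^r_{θ θ} = (1/2) g^{rr} (∂_θ g_{rθ} + ∂_θ g_{rθ} - ∂_r g_{θθ}) = (1/2)((1 - r^2)^2/4)((0) + (0) - (-8*(r^3 + r)/(r^2 - 1)^3)) = (r^3 + r)/(r^2 - 1)
Γ^θ_{r θ} = (1/2) g^{θθ} (∂_r g_{θθ} + ∂_θ g_{θr} - ∂_θ g_{rθ}) = (1/2)((1 - r^2)^2/(4*r^2))((-8*(r^3 + r)/(r^2 - 1)^3) + (0) - (0)) = (-r^2 - 1)/(r^3 - r)
All other Christoffel symbols are zero.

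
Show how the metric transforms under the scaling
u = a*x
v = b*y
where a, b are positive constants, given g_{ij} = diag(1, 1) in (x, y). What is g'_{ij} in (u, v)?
Invert the transformation: x = u/a, y = v/b
g'_{ij} = (∂x^k/∂x'^i)(∂x^l/∂x'^j) g_{kl}; with g_{kl} = δ_{kl} this is Σ_k (∂x^k/∂x'^i)(∂x^k/∂x'^j).
Jacobian: ∂x/∂u = 1/a, ∂x/∂v = 0, ∂y/∂u = 0, ∂y/∂v = 1/b
g'_{uu} = (1/a)(1/a) + (0)(0) = 1/a^2
g'_{uv} = (1/a)(0) + (0)(1/b) = 0
g'_{vv} = (0)(0) + (1/b)(1/b) = 1/b^2
g'_{ij} = diag(1/a^2, 1/b^2)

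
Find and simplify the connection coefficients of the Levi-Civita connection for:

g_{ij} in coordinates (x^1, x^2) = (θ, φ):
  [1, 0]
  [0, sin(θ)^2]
Using Γ^k_{ij} = (1/2) g^{km} (∂_i g_{mj} + ∂_j g_{mi} - ∂_m g_{ij}); the metric is diagonal, so only the m = k term contributes.
Non-zero symbols (using the symmetry Γ^k_{ij} = Γ^k_{ji}):
Γ^θ_{φ φ} = (1/2) g^{θθ} (∂_φ g_{θφ} + ∂_φ g_{θφ} - ∂_θ g_{φφ}) = (1/2)(1)((0) + (0) - (sin(2*θ))) = -sin(2*θ)/2
Γ^φ_{θ φ} = (1/2) g^{φφ} (∂_θ g_{φφ} + ∂_φ g_{φθ} - ∂_φ g_{θφ}) = (1/2)(1/sin(θ)^2)((sin(2*θ)) + (0) - (0)) = 1/tan(θ)
All other Christoffel symbols are zero.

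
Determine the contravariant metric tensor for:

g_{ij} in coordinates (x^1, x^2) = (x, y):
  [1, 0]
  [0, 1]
The metric is diagonal, so g^{ij} is diagonal with entries 1/g_{ii}: diag(1, 1).
g^{ij}:
  [1, 0]
  [0, 1]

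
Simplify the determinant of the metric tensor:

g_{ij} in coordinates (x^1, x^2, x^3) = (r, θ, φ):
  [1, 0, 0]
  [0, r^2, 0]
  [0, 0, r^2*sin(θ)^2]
Diagonal metric: det(g) = g_{11}·g_{22}·g_{33}
= (1)·(r^2)·(r^2*sin(θ)^2)
det(g) = r^4*sin(θ)^2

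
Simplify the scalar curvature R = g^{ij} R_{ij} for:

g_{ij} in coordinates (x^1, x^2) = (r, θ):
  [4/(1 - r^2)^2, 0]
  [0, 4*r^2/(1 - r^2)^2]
Non-zero Christoffel symbols (Γ^k_{ij} = Γ^k_{ji}):
Γ^r_{r r} = 2*r/(1 - r^2)
Γ^r_{θ θ} = (r^3 + r)/(r^2 - 1)
Γ^θ_{r θ} = (-r^2 - 1)/(r^3 - r)
Ricci tensor (R_{ij} = R^k_{ikj}): R_{rr} = -4/(r^2 - 1)^2, R_{rθ} = 0, R_{θθ} = -4*r^2/(r^2 - 1)^2
Inverse metric: g^{rr} = (1 - r^2)^2/4, g^{θθ} = (1 - r^2)^2/(4*r^2)
R = g^{ij} R_{ij} = ((1 - r^2)^2/4)(-4/(r^2 - 1)^2) + ((1 - r^2)^2/(4*r^2))(-4*r^2/(r^2 - 1)^2) = -2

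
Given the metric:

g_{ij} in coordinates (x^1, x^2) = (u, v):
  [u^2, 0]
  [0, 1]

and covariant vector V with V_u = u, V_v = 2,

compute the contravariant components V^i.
Inverse metric (diagonal): g^{uu} = 1/u^2, g^{vv} = 1
V^i = g^{ij} V_j:
V^u = (1/u^2)(u) + (0)(2) = 1/u
V^v = (0)(u) + (1)(2) = 2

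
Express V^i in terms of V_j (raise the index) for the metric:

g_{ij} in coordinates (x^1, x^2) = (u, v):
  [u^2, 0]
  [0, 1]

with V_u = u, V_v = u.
Inverse metric (diagonal): g^{uu} = 1/u^2, g^{vv} = 1
V^i = g^{ij} V_j:
V^u = (1/u^2)(u) + (0)(u) = 1/u
V^v = (0)(u) + (1)(u) = u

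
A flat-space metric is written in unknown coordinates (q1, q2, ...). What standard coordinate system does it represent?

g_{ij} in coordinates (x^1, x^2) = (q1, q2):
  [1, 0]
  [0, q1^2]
The line element ds^2 = dq1^2 + q1^2 dq2^2 is dr^2 + r^2 dθ^2 with q1 = r, q2 = θ.
polar coordinates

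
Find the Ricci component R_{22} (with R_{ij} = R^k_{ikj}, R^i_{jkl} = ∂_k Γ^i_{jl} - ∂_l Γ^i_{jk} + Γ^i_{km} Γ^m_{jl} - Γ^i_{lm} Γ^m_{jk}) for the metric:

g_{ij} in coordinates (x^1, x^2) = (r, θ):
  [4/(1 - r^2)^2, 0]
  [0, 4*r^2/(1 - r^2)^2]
Non-zero Christoffel symbols (Γ^k_{ij} = Γ^k_{ji}):
Γ^r_{r r} = 2*r/(1 - r^2)
Γ^r_{θ θ} = (r^3 + r)/(r^2 - 1)
Γ^θ_{r θ} = (-r^2 - 1)/(r^3 - r)
R^r_{θ r θ} = ∂_r Γ^r_{θ θ} - ∂_θ Γ^r_{θ r} + Γ^r_{r m} Γ^m_{θ θ} - Γ^r_{θ m} Γ^m_{θ r}
  = ((r^4 - 4*r^2 - 1)/(r^2 - 1)^2) - (0) + (-2*r^2*(r^2 + 1)/(r^2 - 1)^2) - (-(r^2 + 1)^2/(r^2 - 1)^2) = -4*r^2/(r^2 - 1)^2
R^θ_{θ θ θ} = 0 (a repeated index in an antisymmetric pair)
R_{θθ} = R^r_{θ r θ} + R^θ_{θ θ θ} = (-4*r^2/(r^2 - 1)^2) + (0) = -4*r^2/(r^2 - 1)^2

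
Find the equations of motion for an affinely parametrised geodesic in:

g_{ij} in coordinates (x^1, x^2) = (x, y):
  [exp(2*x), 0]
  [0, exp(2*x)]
Geodesic equation: d^2x^k/dλ^2 + Γ^k_{ij} (dx^i/dλ)(dx^j/dλ) = 0.
Non-zero Christoffel symbols:
Γ^x_{x x} = 1
Γ^x_{y y} = -1
Γ^y_{x y} = 1
Substituting (the symmetric pair Γ^k_{ij}, Γ^k_{ji} combines into a factor 2):
d^2x/dλ^2 + (dx/dλ)^2 - (dy/dλ)^2 = 0
d^2y/dλ^2 + 2 (dx/dλ)(dy/dλ) = 0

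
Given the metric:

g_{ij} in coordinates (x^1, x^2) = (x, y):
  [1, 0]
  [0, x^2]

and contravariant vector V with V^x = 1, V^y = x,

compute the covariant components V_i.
V_i = g_{ij} V^j:
V_x = (1)(1) + (0)(x) = 1
V_y = (0)(1) + (x^2)(x) = x^3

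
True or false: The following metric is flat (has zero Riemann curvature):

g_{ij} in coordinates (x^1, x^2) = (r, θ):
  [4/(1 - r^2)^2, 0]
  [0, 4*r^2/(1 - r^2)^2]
Non-zero Christoffel symbols:
Γ^r_{r r} = 2*r/(1 - r^2)
Γ^r_{θ θ} = (r^3 + r)/(r^2 - 1)
Γ^θ_{r θ} = (-r^2 - 1)/(r^3 - r)
Ricci tensor: R_{rr} = -4/(r^2 - 1)^2, R_{rθ} = 0, R_{θθ} = -4*r^2/(r^2 - 1)^2
The Ricci tensor is non-zero, so the Riemann tensor is non-zero: not flat.
False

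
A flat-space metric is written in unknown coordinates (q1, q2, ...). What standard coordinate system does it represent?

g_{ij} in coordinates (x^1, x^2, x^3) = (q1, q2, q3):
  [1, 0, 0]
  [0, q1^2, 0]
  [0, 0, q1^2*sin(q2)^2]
The line element ds^2 = dq1^2 + q1^2 dq2^2 + q1^2 sin(q2)^2 dq3^2 is dr^2 + r^2 dθ^2 + r^2 sin(θ)^2 dφ^2 with q1 = r, q2 = θ, q3 = φ.
spherical coordinates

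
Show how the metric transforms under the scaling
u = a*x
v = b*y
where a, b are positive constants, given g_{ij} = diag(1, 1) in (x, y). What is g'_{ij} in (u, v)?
Invert the transformation: x = u/a, y = v/b
g'_{ij} = (∂x^k/∂x'^i)(∂x^l/∂x'^j) g_{kl}; with g_{kl} = δ_{kl} this is Σ_k (∂x^k/∂x'^i)(∂x^k/∂x'^j).
Jacobian: ∂x/∂u = 1/a, ∂x/∂v = 0, ∂y/∂u = 0, ∂y/∂v = 1/b
g'_{uu} = (1/a)(1/a) + (0)(0) = 1/a^2
g'_{uv} = (1/a)(0) + (0)(1/b) = 0
g'_{vv} = (0)(0) + (1/b)(1/b) = 1/b^2
g'_{ij} = diag(1/a^2, 1/b^2)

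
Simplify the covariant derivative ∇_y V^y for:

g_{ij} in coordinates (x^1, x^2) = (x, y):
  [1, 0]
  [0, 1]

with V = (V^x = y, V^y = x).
All Christoffel symbols are zero.
∇_y V^y = ∂_y V^y + Γ^y_{y j} V^j
  = (0) + (0)(y) + (0)(x)
  = 0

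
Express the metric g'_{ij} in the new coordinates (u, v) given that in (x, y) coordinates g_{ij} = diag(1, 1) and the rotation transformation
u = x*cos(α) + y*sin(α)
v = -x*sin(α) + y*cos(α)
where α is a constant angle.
Invert the transformation: x = u*cos(α) - v*sin(α), y = u*sin(α) + v*cos(α)
g'_{ij} = (∂x^k/∂x'^i)(∂x^l/∂x'^j) g_{kl}; with g_{kl} = δ_{kl} this is Σ_k (∂x^k/∂x'^i)(∂x^k/∂x'^j).
Jacobian: ∂x/∂u = cos(α), ∂x/∂v = -sin(α), ∂y/∂u = sin(α), ∂y/∂v = cos(α)
g'_{uu} = (cos(α))(cos(α)) + (sin(α))(sin(α)) = 1
g'_{uv} = (cos(α))(-sin(α)) + (sin(α))(cos(α)) = 0
g'_{vv} = (-sin(α))(-sin(α)) + (cos(α))(cos(α)) = 1
g'_{ij} = diag(1, 1)
The Euclidean metric is invariant under rotations.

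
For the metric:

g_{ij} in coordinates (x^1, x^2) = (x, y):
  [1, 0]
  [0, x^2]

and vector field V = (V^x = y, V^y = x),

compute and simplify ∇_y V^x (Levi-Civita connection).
Non-zero Christoffel symbols:
Γ^x_{y y} = -x
Γ^y_{x y} = 1/x
∇_y V^x = ∂_y V^x + Γ^x_{y j} V^j
  = (1) + (0)(y) + (-x)(x)
  = 1 - x^2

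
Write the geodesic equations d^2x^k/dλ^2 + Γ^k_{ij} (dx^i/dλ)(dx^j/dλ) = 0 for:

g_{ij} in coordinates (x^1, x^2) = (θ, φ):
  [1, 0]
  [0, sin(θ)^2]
Geodesic equation: d^2x^k/dλ^2 + Γ^k_{ij} (dx^i/dλ)(dx^j/dλ) = 0.
Non-zero Christoffel symbols:
Γ^θ_{φ φ} = -sin(2*θ)/2
Γ^φ_{θ φ} = 1/tan(θ)
Substituting (the symmetric pair Γ^k_{ij}, Γ^k_{ji} combines into a factor 2):
d^2θ/dλ^2 - (sin(2*θ)/2) (dφ/dλ)^2 = 0
d^2φ/dλ^2 + (2/tan(θ)) (dθ/dλ)(dφ/dλ) = 0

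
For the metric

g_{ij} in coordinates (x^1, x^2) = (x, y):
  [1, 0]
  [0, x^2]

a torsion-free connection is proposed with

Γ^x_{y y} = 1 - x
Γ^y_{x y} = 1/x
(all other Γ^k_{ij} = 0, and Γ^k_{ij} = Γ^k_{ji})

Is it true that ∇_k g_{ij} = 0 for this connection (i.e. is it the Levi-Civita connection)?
Using ∇_k g_{ij} = ∂_k g_{ij} - Γ^m_{ki} g_{mj} - Γ^m_{kj} g_{im}:
∇_y g_{xy} = (0) - (x) - (1 - x) = -1 ≠ 0
So the connection is not metric compatible (it is not the Levi-Civita connection).
No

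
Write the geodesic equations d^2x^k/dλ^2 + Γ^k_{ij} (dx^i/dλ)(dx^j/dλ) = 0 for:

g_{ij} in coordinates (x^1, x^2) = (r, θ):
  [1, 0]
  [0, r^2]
Geodesic equation: d^2x^k/dλ^2 + Γ^k_{ij} (dx^i/dλ)(dx^j/dλ) = 0.
Non-zero Christoffel symbols:
Γ^r_{θ θ} = -r
Γ^θ_{r θ} = 1/r
Substituting (the symmetric pair Γ^k_{ij}, Γ^k_{ji} combines into a factor 2):
d^2r/dλ^2 - r (dθ/dλ)^2 = 0
d^2θ/dλ^2 + (2/r) (dr/dλ)(dθ/dλ) = 0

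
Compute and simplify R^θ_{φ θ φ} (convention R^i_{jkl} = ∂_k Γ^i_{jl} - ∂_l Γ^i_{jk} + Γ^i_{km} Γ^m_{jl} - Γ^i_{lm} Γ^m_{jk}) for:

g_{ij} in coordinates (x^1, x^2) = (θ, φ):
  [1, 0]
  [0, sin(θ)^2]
Non-zero Christoffel symbols (Γ^k_{ij} = Γ^k_{ji}):
Γ^θ_{φ φ} = -sin(2*θ)/2
Γ^φ_{θ φ} = 1/tan(θ)
R^θ_{φ θ φ} = ∂_θ Γ^θ_{φ φ} - ∂_φ Γ^θ_{φ θ} + Γ^θ_{θ m} Γ^m_{φ φ} - Γ^θ_{φ m} Γ^m_{φ θ}
  = (-cos(2*θ)) - (0) + (0) - (-cos(θ)^2) = sin(θ)^2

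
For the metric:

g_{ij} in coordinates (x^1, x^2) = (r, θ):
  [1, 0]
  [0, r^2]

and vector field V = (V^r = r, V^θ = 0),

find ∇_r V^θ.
Non-zero Christoffel symbols:
Γ^r_{θ θ} = -r
Γ^θ_{r θ} = 1/r
∇_r V^θ = ∂_r V^θ + Γ^θ_{r j} V^j
  = (0) + (0)(r) + (1/r)(0)
  = 0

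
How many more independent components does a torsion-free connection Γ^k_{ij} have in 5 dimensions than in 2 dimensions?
Independent components in n dimensions: n × n(n+1)/2 = n^2(n+1)/2.
5D: 5 × 15 = 75
2D: 2 × 3 = 6
Difference = 75 - 6 = 69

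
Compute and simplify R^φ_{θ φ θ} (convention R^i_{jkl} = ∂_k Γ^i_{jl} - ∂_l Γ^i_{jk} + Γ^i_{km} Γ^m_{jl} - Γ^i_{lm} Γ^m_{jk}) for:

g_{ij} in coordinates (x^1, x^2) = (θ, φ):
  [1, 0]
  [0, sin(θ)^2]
Non-zero Christoffel symbols (Γ^k_{ij} = Γ^k_{ji}):
Γ^θ_{φ φ} = -sin(2*θ)/2
Γ^φ_{θ φ} = 1/tan(θ)
R^φ_{θ φ θ} = ∂_φ Γ^φ_{θ θ} - ∂_θ Γ^φ_{θ φ} + Γ^φ_{φ m} Γ^m_{θ θ} - Γ^φ_{θ m} Γ^m_{θ φ}
  = (0) - (-1/sin(θ)^2) + (0) - (1/tan(θ)^2) = 1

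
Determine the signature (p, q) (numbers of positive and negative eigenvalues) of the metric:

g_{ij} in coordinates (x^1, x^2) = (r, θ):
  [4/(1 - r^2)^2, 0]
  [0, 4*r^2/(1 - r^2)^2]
The metric is diagonal, so its eigenvalues are the diagonal entries: 4/(1 - r^2)^2, 4*r^2/(1 - r^2)^2 (at a generic point, where coordinate-dependent entries are positive).
2 positive, 0 negative.
(2, 0) - Riemannian (positive definite)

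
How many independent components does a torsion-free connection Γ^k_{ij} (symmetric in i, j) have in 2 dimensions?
Γ^k_{ij} has n choices for the upper index and n(n+1)/2 independent symmetric lower index pairs.
Total = 2 × 2×3/2 = 2 × 3 = 6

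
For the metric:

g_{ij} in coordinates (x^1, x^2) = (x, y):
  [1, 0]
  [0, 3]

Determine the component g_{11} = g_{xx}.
With x^1 = x, x^2 = y, g_{11} = g_{xx} is the row-1, column-1 entry of the matrix.
g_{11} = 1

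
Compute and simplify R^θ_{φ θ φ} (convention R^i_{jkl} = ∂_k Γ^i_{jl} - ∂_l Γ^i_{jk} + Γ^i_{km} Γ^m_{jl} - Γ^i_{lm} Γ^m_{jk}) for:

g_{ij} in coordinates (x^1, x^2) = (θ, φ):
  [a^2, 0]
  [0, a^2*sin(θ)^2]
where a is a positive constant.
Non-zero Christoffel symbols (Γ^k_{ij} = Γ^k_{ji}):
Γ^θ_{φ φ} = -sin(2*θ)/2
Γ^φ_{θ φ} = 1/tan(θ)
R^θ_{φ θ φ} = ∂_θ Γ^θ_{φ φ} - ∂_φ Γ^θ_{φ θ} + Γ^θ_{θ m} Γ^m_{φ φ} - Γ^θ_{φ m} Γ^m_{φ θ}
  = (-cos(2*θ)) - (0) + (0) - (-cos(θ)^2) = sin(θ)^2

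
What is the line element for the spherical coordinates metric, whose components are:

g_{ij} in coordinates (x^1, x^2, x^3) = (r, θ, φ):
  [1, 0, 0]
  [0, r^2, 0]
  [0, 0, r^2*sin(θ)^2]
ds^2 = g_{ij} dx^i dx^j; only the non-zero components contribute.
ds^2 = dr^2 + r^2 dθ^2 + r^2*sin(θ)^2 dφ^2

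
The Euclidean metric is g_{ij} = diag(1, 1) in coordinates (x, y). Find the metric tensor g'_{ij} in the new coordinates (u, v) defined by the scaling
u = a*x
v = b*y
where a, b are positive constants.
Invert the transformation: x = u/a, y = v/b
g'_{ij} = (∂x^k/∂x'^i)(∂x^l/∂x'^j) g_{kl}; with g_{kl} = δ_{kl} this is Σ_k (∂x^k/∂x'^i)(∂x^k/∂x'^j).
Jacobian: ∂x/∂u = 1/a, ∂x/∂v = 0, ∂y/∂u = 0, ∂y/∂v = 1/b
g'_{uu} = (1/a)(1/a) + (0)(0) = 1/a^2
g'_{uv} = (1/a)(0) + (0)(1/b) = 0
g'_{vv} = (0)(0) + (1/b)(1/b) = 1/b^2
g'_{ij} = diag(1/a^2, 1/b^2)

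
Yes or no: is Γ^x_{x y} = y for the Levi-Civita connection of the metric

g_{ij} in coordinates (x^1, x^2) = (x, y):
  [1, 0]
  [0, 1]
Γ^x_{x y} = (1/2) g^{xx} (∂_x g_{xy} + ∂_y g_{xx} - ∂_x g_{xy}) = (1/2)(1)((0) + (0) - (0)) = 0
This differs from the proposed value y.
No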